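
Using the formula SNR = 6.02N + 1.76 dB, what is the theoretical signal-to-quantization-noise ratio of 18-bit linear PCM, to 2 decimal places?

110.12 dB

6.02 × 18 + 1.76 = 110.12 dB.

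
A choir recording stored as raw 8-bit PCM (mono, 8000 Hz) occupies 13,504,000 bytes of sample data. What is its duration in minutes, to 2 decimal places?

28.13 minutes

Byte rate = 8,000 × 1 × 1 = 8,000 bytes/s.
Duration = 13,504,000 / 8,000 = 1,688 s.
1,688 s / 60 = 28.13 minutes.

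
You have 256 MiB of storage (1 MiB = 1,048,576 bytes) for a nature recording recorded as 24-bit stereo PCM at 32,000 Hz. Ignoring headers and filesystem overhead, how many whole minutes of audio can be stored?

23 minutes

Uncompressed byte rate = 32,000 × 3 × 2 = 192,000 bytes/s.
Capacity = 256 × 1,048,576 = 268,435,456 bytes.
268,435,456 / 192,000 ≈ 1398.1 s → 23 minutes.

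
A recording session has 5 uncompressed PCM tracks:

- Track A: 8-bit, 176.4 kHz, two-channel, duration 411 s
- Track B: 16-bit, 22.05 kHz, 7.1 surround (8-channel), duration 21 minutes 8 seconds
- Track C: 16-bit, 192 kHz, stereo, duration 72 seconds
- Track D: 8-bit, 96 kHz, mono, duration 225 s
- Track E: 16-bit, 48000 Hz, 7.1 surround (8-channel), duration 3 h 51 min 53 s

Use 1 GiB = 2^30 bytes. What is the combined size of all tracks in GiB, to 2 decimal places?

10.57 GiB

Track A: 176,400 × 411 × 1 × 2 = 145,000,800 bytes.
Track B: 21 minutes 8 seconds = 1,268 s; 22,050 × 1,268 × 2 × 8 = 447,350,400 bytes.
Track C: 192,000 × 72 × 2 × 2 = 55,296,000 bytes.
Track D: 96,000 × 225 × 1 × 1 = 21,600,000 bytes.
Track E: 3 h 51 min 53 s = 13,913 s; 48,000 × 13,913 × 2 × 8 = 10,685,184,000 bytes.
Total = 11,354,431,200 bytes = 10.57 GiB.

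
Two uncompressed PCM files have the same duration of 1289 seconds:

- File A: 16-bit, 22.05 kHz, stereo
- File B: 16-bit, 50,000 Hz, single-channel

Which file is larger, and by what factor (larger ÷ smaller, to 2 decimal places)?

File B, by a factor of 1.13

File A: 22,050 × 2 × 2 = 88,200 bytes/s.
File B: 50,000 × 2 × 1 = 100,000 bytes/s.
File B is larger; ratio = 128,900,000 / 113,689,800 = 1.13.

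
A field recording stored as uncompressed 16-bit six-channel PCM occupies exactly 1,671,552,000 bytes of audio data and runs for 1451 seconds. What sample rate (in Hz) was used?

Bytes = sample_rate × seconds × bytes_per_sample × channels.
sample_rate = 1,671,552,000 / (1,451 × 2 × 6) = 1,671,552,000 / 17,412 = 96,000 Hz.

96,000 Hz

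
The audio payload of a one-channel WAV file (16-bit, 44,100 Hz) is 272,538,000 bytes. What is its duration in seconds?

3,090 seconds

Byte rate = 44,100 × 2 × 1 = 88,200 bytes/s.
Duration = 272,538,000 / 88,200 = 3,090 s.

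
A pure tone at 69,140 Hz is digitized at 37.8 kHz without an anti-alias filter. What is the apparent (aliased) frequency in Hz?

6,460 Hz

Nyquist = 37,800/2 = 18,900 Hz; 69,140 Hz exceeds it.
Alias = |69,140 − 2×37,800| = |69,140 − 75,600| = 6,460 Hz.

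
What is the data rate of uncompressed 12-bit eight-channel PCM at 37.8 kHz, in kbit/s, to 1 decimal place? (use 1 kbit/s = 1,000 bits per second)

Bit rate = 37,800 × 12 × 8 = 3,628,800 bits/s.
= 3628.8 kbit/s.

3628.8 kbit/s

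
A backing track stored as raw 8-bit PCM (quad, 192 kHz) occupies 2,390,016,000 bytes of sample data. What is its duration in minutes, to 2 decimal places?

51.87 minutes

Byte rate = 192,000 × 1 × 4 = 768,000 bytes/s.
Duration = 2,390,016,000 / 768,000 = 3,112 s.
3,112 s / 60 = 51.87 minutes.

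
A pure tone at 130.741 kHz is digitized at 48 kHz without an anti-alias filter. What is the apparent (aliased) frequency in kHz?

13.259 kHz

Nyquist = 48,000/2 = 24,000 Hz; 130,741 Hz exceeds it.
Alias = |130,741 − 3×48,000| = |130,741 − 144,000| = 13,259 Hz = 13.259 kHz.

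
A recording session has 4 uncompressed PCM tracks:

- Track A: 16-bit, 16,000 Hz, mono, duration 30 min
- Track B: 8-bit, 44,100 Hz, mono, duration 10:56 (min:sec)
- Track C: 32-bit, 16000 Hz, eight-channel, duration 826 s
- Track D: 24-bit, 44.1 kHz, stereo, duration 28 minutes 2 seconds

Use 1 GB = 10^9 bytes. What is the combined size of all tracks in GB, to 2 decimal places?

Track A: 30 min = 1,800 s; 16,000 × 1,800 × 2 × 1 = 57,600,000 bytes.
Track B: 10:56 (min:sec) = 656 s; 44,100 × 656 × 1 × 1 = 28,929,600 bytes.
Track C: 16,000 × 826 × 4 × 8 = 422,912,000 bytes.
Track D: 28 minutes 2 seconds = 1,682 s; 44,100 × 1,682 × 3 × 2 = 445,057,200 bytes.
Total = 954,498,800 bytes = 0.95 GB.

0.95 GB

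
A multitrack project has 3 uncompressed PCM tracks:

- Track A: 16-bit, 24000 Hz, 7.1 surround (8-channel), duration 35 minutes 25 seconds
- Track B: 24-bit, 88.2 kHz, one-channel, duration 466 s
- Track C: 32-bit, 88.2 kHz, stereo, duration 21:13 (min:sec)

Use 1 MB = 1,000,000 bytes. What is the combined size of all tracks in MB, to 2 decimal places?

Track A: 35 minutes 25 seconds = 2,125 s; 24,000 × 2,125 × 2 × 8 = 816,000,000 bytes.
Track B: 88,200 × 466 × 3 × 1 = 123,303,600 bytes.
Track C: 21:13 (min:sec) = 1,273 s; 88,200 × 1,273 × 4 × 2 = 898,228,800 bytes.
Total = 1,837,532,400 bytes = 1837.53 MB.

1837.53 MB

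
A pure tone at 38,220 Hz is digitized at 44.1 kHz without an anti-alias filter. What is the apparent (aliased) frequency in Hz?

Nyquist = 44,100/2 = 22,050 Hz; 38,220 Hz exceeds it.
Alias = |38,220 − 1×44,100| = |38,220 − 44,100| = 5,880 Hz.

5,880 Hz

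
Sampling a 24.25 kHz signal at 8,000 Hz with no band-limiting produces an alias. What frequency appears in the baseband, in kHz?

Nyquist = 8,000/2 = 4,000 Hz; 24,250 Hz exceeds it.
Alias = |24,250 − 3×8,000| = |24,250 − 24,000| = 250 Hz = 0.25 kHz.

0.25 kHz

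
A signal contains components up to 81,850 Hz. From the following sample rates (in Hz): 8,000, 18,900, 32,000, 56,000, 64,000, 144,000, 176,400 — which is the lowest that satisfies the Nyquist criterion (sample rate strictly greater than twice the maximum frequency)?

Need sample rate > 2 × 81,850 = 163,700 Hz.
Lowest listed rate above 163,700 Hz is 176,400 Hz.

176,400 Hz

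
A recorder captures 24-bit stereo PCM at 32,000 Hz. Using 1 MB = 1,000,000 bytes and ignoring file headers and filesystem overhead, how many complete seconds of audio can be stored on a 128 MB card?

Uncompressed byte rate = 32,000 × 3 × 2 = 192,000 bytes/s.
Capacity = 128 × 1,000,000 = 128,000,000 bytes.
128,000,000 / 192,000 ≈ 666.67 s → 666 seconds.

666 seconds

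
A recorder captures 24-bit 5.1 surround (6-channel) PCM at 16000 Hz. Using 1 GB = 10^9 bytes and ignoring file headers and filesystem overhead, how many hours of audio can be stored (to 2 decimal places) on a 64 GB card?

61.73 hours

Uncompressed byte rate = 16,000 × 3 × 6 = 288,000 bytes/s.
Capacity = 64 × 1,000,000,000 = 64,000,000,000 bytes.
64,000,000,000 / 288,000 ≈ 222222.22 s → 61.73 hours.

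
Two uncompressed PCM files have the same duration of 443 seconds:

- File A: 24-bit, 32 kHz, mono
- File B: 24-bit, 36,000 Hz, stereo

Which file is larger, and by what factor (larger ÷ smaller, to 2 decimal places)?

File B, by a factor of 2.25

File A: 32,000 × 3 × 1 = 96,000 bytes/s.
File B: 36,000 × 3 × 2 = 216,000 bytes/s.
File B is larger; ratio = 95,688,000 / 42,528,000 = 2.25.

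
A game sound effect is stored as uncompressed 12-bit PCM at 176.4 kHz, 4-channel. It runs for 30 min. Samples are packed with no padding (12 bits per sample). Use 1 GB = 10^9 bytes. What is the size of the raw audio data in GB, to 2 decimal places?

Duration = 30 min = 1,800 s.
Bits = 176,400 × 1,800 × 12 × 4 = 15,240,960,000 bits = 1,905,120,000 bytes.
1,905,120,000 / 1,000,000,000 = 1.91 GB.

1.91 GB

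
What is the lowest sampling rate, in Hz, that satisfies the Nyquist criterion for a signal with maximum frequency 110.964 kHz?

Minimum sample rate = 2 × 110,964 Hz = 221,928 Hz.

221,928 Hz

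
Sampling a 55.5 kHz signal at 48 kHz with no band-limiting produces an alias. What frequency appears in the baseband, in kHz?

Nyquist = 48,000/2 = 24,000 Hz; 55,500 Hz exceeds it.
Alias = |55,500 − 1×48,000| = |55,500 − 48,000| = 7,500 Hz = 7.5 kHz.

7.5 kHz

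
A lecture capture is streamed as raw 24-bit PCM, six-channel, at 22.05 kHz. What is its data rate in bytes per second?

Bit rate = 22,050 × 24 × 6 = 3,175,200 bits/s.
3,175,200 / 8 = 396,900 bytes/s.

396,900 bytes/s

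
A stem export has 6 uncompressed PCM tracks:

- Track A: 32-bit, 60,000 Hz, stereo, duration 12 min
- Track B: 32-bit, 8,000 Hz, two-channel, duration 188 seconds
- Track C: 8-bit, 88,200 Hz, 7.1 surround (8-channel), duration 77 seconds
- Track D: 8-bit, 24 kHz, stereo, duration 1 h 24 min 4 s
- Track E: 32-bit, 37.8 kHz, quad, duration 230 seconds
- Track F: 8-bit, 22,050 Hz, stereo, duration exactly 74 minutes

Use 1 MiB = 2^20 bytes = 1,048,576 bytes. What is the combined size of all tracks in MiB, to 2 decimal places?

943.17 MiB

Track A: 12 min = 720 s; 60,000 × 720 × 4 × 2 = 345,600,000 bytes.
Track B: 8,000 × 188 × 4 × 2 = 12,032,000 bytes.
Track C: 88,200 × 77 × 1 × 8 = 54,331,200 bytes.
Track D: 1 h 24 min 4 s = 5,044 s; 24,000 × 5,044 × 1 × 2 = 242,112,000 bytes.
Track E: 37,800 × 230 × 4 × 4 = 139,104,000 bytes.
Track F: exactly 74 minutes = 4,440 s; 22,050 × 4,440 × 1 × 2 = 195,804,000 bytes.
Total = 988,983,200 bytes = 943.17 MiB.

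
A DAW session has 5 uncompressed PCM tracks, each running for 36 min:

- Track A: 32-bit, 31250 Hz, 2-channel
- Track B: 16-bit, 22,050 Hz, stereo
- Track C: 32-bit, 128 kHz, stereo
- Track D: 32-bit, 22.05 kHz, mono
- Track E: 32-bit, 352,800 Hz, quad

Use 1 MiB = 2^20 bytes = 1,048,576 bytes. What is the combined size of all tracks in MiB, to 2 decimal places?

14615.66 MiB

36 min = 2,160 s.
Track A: 31,250 × 2,160 × 4 × 2 = 540,000,000 bytes.
Track B: 22,050 × 2,160 × 2 × 2 = 190,512,000 bytes.
Track C: 128,000 × 2,160 × 4 × 2 = 2,211,840,000 bytes.
Track D: 22,050 × 2,160 × 4 × 1 = 190,512,000 bytes.
Track E: 352,800 × 2,160 × 4 × 4 = 12,192,768,000 bytes.
Total = 15,325,632,000 bytes = 14615.66 MiB.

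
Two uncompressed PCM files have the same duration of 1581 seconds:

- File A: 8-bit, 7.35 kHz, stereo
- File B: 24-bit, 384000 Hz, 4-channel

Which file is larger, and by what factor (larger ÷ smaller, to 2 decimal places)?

File A: 7,350 × 1 × 2 = 14,700 bytes/s.
File B: 384,000 × 3 × 4 = 4,608,000 bytes/s.
File B is larger; ratio = 7,285,248,000 / 23,240,700 = 313.47.

File B, by a factor of 313.47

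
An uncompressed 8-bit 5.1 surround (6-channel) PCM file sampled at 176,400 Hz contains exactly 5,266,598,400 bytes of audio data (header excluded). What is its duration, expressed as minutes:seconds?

Byte rate = 176,400 × 1 × 6 = 1,058,400 bytes/s.
Duration = 5,266,598,400 / 1,058,400 = 4,976 s.
4,976 s = 82:56.

82:56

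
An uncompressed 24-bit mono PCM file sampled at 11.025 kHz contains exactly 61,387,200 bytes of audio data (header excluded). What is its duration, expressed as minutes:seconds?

Byte rate = 11,025 × 3 × 1 = 33,075 bytes/s.
Duration = 61,387,200 / 33,075 = 1,856 s.
1,856 s = 30:56.

30:56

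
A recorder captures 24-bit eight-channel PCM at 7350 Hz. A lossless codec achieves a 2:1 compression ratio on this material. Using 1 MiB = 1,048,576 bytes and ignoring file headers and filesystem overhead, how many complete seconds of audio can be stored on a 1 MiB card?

11 seconds

Uncompressed byte rate = 7,350 × 3 × 8 = 176,400 bytes/s.
After 2:1 compression, effective rate ≈ 88200 bytes/s.
Capacity = 1 × 1,048,576 = 1,048,576 bytes.
1,048,576 / effective rate ≈ 11.89 s → 11 seconds.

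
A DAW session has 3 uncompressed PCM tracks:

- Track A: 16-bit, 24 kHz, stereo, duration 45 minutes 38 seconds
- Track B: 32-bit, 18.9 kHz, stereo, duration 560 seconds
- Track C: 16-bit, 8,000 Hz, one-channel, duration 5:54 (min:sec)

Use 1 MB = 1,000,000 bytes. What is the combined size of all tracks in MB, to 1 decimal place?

353.2 MB

Track A: 45 minutes 38 seconds = 2,738 s; 24,000 × 2,738 × 2 × 2 = 262,848,000 bytes.
Track B: 18,900 × 560 × 4 × 2 = 84,672,000 bytes.
Track C: 5:54 (min:sec) = 354 s; 8,000 × 354 × 2 × 1 = 5,664,000 bytes.
Total = 353,184,000 bytes = 353.2 MB.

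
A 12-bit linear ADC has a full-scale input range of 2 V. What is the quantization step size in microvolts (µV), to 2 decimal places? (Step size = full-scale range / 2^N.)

488.28 µV

2 V / 2^12 = 2 / 4,096 V = 488.28 µV.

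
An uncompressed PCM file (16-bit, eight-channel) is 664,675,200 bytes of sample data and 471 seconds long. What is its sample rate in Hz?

Bytes = sample_rate × seconds × bytes_per_sample × channels.
sample_rate = 664,675,200 / (471 × 2 × 8) = 664,675,200 / 7,536 = 88,200 Hz.

88,200 Hz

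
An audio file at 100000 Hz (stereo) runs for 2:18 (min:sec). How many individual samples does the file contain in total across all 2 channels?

27,600,000 samples

2:18 (min:sec) = 138 s.
100,000 × 138 s × 2 ch = 27,600,000 samples.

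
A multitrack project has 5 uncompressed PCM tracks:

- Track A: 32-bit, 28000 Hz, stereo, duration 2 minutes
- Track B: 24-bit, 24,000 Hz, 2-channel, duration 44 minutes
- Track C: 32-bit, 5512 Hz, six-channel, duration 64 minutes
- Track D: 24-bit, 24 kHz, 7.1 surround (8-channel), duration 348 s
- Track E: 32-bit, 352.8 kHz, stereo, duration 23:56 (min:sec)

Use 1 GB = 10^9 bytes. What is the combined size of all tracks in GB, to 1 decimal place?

Track A: 2 minutes = 120 s; 28,000 × 120 × 4 × 2 = 26,880,000 bytes.
Track B: 44 minutes = 2,640 s; 24,000 × 2,640 × 3 × 2 = 380,160,000 bytes.
Track C: 64 minutes = 3,840 s; 5,512 × 3,840 × 4 × 6 = 507,985,920 bytes.
Track D: 24,000 × 348 × 3 × 8 = 200,448,000 bytes.
Track E: 23:56 (min:sec) = 1,436 s; 352,800 × 1,436 × 4 × 2 = 4,052,966,400 bytes.
Total = 5,168,440,320 bytes = 5.2 GB.

5.2 GB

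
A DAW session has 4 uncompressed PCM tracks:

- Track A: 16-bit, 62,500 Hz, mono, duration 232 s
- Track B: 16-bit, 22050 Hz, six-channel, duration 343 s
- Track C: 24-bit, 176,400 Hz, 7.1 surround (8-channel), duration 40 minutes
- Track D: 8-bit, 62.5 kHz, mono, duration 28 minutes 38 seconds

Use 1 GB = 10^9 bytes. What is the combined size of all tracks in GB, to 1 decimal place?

Track A: 62,500 × 232 × 2 × 1 = 29,000,000 bytes.
Track B: 22,050 × 343 × 2 × 6 = 90,757,800 bytes.
Track C: 40 minutes = 2,400 s; 176,400 × 2,400 × 3 × 8 = 10,160,640,000 bytes.
Track D: 28 minutes 38 seconds = 1,718 s; 62,500 × 1,718 × 1 × 1 = 107,375,000 bytes.
Total = 10,387,772,800 bytes = 10.4 GB.

10.4 GB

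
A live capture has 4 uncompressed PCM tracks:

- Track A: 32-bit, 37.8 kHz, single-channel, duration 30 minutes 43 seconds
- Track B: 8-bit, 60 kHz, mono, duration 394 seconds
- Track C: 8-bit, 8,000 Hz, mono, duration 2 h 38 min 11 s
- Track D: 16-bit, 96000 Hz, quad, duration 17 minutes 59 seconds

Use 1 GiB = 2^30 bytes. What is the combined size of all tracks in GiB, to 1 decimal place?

Track A: 30 minutes 43 seconds = 1,843 s; 37,800 × 1,843 × 4 × 1 = 278,661,600 bytes.
Track B: 60,000 × 394 × 1 × 1 = 23,640,000 bytes.
Track C: 2 h 38 min 11 s = 9,491 s; 8,000 × 9,491 × 1 × 1 = 75,928,000 bytes.
Track D: 17 minutes 59 seconds = 1,079 s; 96,000 × 1,079 × 2 × 4 = 828,672,000 bytes.
Total = 1,206,901,600 bytes = 1.1 GiB.

1.1 GiB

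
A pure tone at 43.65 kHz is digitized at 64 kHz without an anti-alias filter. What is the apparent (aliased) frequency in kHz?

Nyquist = 64,000/2 = 32,000 Hz; 43,650 Hz exceeds it.
Alias = |43,650 − 1×64,000| = |43,650 − 64,000| = 20,350 Hz = 20.35 kHz.

20.35 kHz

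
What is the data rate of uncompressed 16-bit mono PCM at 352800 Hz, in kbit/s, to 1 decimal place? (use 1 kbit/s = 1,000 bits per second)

5644.8 kbit/s

Bit rate = 352,800 × 16 × 1 = 5,644,800 bits/s.
= 5644.8 kbit/s.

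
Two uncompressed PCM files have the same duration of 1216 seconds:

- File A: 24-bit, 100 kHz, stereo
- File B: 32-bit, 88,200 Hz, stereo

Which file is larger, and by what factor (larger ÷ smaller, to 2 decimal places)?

File B, by a factor of 1.18

File A: 100,000 × 3 × 2 = 600,000 bytes/s.
File B: 88,200 × 4 × 2 = 705,600 bytes/s.
File B is larger; ratio = 858,009,600 / 729,600,000 = 1.18.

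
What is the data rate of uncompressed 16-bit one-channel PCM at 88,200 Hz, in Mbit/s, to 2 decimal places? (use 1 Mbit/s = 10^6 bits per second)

Bit rate = 88,200 × 16 × 1 = 1,411,200 bits/s.
= 1.41 Mbit/s.

1.41 Mbit/s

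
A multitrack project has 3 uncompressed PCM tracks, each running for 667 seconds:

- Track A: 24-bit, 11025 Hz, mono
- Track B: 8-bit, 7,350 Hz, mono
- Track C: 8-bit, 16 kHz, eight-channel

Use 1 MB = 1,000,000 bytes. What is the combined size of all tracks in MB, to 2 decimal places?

112.34 MB

Track A: 11,025 × 667 × 3 × 1 = 22,061,025 bytes.
Track B: 7,350 × 667 × 1 × 1 = 4,902,450 bytes.
Track C: 16,000 × 667 × 1 × 8 = 85,376,000 bytes.
Total = 112,339,475 bytes = 112.34 MB.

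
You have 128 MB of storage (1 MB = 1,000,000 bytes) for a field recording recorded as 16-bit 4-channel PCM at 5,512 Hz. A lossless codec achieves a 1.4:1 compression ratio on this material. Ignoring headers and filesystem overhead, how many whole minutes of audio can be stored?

Uncompressed byte rate = 5,512 × 2 × 4 = 44,096 bytes/s.
After 1.4:1 compression, effective rate ≈ 31497.14 bytes/s.
Capacity = 128 × 1,000,000 = 128,000,000 bytes.
128,000,000 / effective rate ≈ 4063.86 s → 67 minutes.

67 minutes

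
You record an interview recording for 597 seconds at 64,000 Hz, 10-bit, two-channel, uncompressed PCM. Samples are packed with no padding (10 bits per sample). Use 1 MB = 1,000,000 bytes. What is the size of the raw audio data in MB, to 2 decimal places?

Bits = 64,000 × 597 × 10 × 2 = 764,160,000 bits = 95,520,000 bytes.
95,520,000 / 1,000,000 = 95.52 MB.

95.52 MB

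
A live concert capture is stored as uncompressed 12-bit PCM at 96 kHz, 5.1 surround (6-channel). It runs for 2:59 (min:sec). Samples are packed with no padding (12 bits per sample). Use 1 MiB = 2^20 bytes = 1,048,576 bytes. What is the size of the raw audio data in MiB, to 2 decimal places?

Duration = 2:59 (min:sec) = 179 s.
Bits = 96,000 × 179 × 12 × 6 = 1,237,248,000 bits = 154,656,000 bytes.
154,656,000 / 1,048,576 = 147.49 MiB.

147.49 MiB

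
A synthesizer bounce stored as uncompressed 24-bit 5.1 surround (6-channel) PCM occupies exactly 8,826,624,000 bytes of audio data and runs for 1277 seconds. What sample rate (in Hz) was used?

Bytes = sample_rate × seconds × bytes_per_sample × channels.
sample_rate = 8,826,624,000 / (1,277 × 3 × 6) = 8,826,624,000 / 22,986 = 384,000 Hz.

384,000 Hz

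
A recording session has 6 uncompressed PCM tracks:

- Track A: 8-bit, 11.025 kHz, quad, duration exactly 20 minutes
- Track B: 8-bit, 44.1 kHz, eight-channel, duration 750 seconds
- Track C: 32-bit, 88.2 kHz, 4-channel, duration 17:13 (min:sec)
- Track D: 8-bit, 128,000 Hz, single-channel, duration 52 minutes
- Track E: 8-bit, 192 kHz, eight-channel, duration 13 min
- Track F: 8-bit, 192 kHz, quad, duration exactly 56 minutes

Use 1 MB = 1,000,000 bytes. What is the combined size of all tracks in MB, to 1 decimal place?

5953.2 MB

Track A: exactly 20 minutes = 1,200 s; 11,025 × 1,200 × 1 × 4 = 52,920,000 bytes.
Track B: 44,100 × 750 × 1 × 8 = 264,600,000 bytes.
Track C: 17:13 (min:sec) = 1,033 s; 88,200 × 1,033 × 4 × 4 = 1,457,769,600 bytes.
Track D: 52 minutes = 3,120 s; 128,000 × 3,120 × 1 × 1 = 399,360,000 bytes.
Track E: 13 min = 780 s; 192,000 × 780 × 1 × 8 = 1,198,080,000 bytes.
Track F: exactly 56 minutes = 3,360 s; 192,000 × 3,360 × 1 × 4 = 2,580,480,000 bytes.
Total = 5,953,209,600 bytes = 5953.2 MB.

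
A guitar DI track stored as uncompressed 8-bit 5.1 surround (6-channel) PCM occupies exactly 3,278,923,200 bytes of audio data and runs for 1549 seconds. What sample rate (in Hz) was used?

Bytes = sample_rate × seconds × bytes_per_sample × channels.
sample_rate = 3,278,923,200 / (1,549 × 1 × 6) = 3,278,923,200 / 9,294 = 352,800 Hz.

352,800 Hz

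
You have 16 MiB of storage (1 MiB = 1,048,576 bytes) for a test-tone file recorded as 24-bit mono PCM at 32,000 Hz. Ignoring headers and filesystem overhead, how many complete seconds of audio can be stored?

174 seconds

Uncompressed byte rate = 32,000 × 3 × 1 = 96,000 bytes/s.
Capacity = 16 × 1,048,576 = 16,777,216 bytes.
16,777,216 / 96,000 ≈ 174.76 s → 174 seconds.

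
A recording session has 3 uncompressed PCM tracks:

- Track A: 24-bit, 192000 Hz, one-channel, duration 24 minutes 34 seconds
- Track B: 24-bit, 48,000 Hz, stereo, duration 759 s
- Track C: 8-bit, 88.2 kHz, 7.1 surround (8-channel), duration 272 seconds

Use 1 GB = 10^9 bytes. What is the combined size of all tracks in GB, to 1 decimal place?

1.3 GB

Track A: 24 minutes 34 seconds = 1,474 s; 192,000 × 1,474 × 3 × 1 = 849,024,000 bytes.
Track B: 48,000 × 759 × 3 × 2 = 218,592,000 bytes.
Track C: 88,200 × 272 × 1 × 8 = 191,923,200 bytes.
Total = 1,259,539,200 bytes = 1.3 GB.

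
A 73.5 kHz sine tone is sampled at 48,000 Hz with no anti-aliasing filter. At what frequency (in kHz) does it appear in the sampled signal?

22.5 kHz

Nyquist = 48,000/2 = 24,000 Hz; 73,500 Hz exceeds it.
Alias = |73,500 − 2×48,000| = |73,500 − 96,000| = 22,500 Hz = 22.5 kHz.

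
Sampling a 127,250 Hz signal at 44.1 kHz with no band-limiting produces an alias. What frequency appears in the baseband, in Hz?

5,050 Hz

Nyquist = 44,100/2 = 22,050 Hz; 127,250 Hz exceeds it.
Alias = |127,250 − 3×44,100| = |127,250 − 132,300| = 5,050 Hz.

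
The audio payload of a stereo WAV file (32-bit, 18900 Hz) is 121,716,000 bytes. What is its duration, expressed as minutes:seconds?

13:25

Byte rate = 18,900 × 4 × 2 = 151,200 bytes/s.
Duration = 121,716,000 / 151,200 = 805 s.
805 s = 13:25.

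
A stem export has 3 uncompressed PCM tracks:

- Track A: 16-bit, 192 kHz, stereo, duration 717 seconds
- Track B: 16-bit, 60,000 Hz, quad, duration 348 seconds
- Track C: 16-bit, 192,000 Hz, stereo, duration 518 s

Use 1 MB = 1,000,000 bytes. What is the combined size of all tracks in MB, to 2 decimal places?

Track A: 192,000 × 717 × 2 × 2 = 550,656,000 bytes.
Track B: 60,000 × 348 × 2 × 4 = 167,040,000 bytes.
Track C: 192,000 × 518 × 2 × 2 = 397,824,000 bytes.
Total = 1,115,520,000 bytes = 1115.52 MB.

1115.52 MB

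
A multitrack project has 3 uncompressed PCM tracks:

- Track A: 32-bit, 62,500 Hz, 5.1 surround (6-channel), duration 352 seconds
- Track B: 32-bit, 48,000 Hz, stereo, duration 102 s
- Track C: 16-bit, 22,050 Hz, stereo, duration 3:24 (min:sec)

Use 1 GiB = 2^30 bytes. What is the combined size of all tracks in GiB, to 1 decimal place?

Track A: 62,500 × 352 × 4 × 6 = 528,000,000 bytes.
Track B: 48,000 × 102 × 4 × 2 = 39,168,000 bytes.
Track C: 3:24 (min:sec) = 204 s; 22,050 × 204 × 2 × 2 = 17,992,800 bytes.
Total = 585,160,800 bytes = 0.5 GiB.

0.5 GiB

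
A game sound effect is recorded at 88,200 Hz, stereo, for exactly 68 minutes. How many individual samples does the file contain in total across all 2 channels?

719,712,000 samples

exactly 68 minutes = 4,080 s.
88,200 × 4,080 s × 2 ch = 719,712,000 samples.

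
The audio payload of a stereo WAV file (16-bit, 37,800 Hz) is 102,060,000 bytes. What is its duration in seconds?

Byte rate = 37,800 × 2 × 2 = 151,200 bytes/s.
Duration = 102,060,000 / 151,200 = 675 s.

675 seconds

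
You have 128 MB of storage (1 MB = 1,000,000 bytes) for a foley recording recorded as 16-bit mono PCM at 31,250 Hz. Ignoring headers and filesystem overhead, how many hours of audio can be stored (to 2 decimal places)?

Uncompressed byte rate = 31,250 × 2 × 1 = 62,500 bytes/s.
Capacity = 128 × 1,000,000 = 128,000,000 bytes.
128,000,000 / 62,500 ≈ 2048 s → 0.57 hours.

0.57 hours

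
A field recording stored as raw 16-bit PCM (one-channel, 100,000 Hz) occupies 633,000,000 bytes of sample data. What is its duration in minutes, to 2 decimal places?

Byte rate = 100,000 × 2 × 1 = 200,000 bytes/s.
Duration = 633,000,000 / 200,000 = 3,165 s.
3,165 s / 60 = 52.75 minutes.

52.75 minutes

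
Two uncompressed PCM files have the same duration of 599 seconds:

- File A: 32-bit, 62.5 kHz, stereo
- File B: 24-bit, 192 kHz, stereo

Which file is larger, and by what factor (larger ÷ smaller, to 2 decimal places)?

File A: 62,500 × 4 × 2 = 500,000 bytes/s.
File B: 192,000 × 3 × 2 = 1,152,000 bytes/s.
File B is larger; ratio = 690,048,000 / 299,500,000 = 2.30.

File B, by a factor of 2.30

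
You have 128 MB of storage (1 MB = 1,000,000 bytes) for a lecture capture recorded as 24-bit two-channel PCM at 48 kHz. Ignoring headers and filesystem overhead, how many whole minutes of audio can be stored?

Uncompressed byte rate = 48,000 × 3 × 2 = 288,000 bytes/s.
Capacity = 128 × 1,000,000 = 128,000,000 bytes.
128,000,000 / 288,000 ≈ 444.44 s → 7 minutes.

7 minutes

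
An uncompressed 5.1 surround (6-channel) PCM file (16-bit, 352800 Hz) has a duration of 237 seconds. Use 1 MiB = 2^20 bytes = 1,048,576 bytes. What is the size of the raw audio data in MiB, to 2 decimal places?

956.88 MiB

Bytes = 352,800 samples/s × 237 s × 2 bytes/sample × 6 ch = 1,003,363,200 bytes.
1,003,363,200 / 1,048,576 = 956.88 MiB.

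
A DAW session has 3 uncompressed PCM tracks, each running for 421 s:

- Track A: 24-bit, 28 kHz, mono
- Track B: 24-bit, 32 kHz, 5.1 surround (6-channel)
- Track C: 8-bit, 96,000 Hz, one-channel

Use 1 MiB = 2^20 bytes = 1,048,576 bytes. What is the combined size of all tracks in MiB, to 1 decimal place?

Track A: 28,000 × 421 × 3 × 1 = 35,364,000 bytes.
Track B: 32,000 × 421 × 3 × 6 = 242,496,000 bytes.
Track C: 96,000 × 421 × 1 × 1 = 40,416,000 bytes.
Total = 318,276,000 bytes = 303.5 MiB.

303.5 MiB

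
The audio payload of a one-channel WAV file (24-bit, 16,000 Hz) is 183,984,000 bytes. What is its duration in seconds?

Byte rate = 16,000 × 3 × 1 = 48,000 bytes/s.
Duration = 183,984,000 / 48,000 = 3,833 s.

3,833 seconds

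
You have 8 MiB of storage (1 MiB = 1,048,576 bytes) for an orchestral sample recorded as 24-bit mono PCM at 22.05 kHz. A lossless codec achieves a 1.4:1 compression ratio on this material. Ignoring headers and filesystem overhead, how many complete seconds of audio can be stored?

177 seconds

Uncompressed byte rate = 22,050 × 3 × 1 = 66,150 bytes/s.
After 1.4:1 compression, effective rate ≈ 47250 bytes/s.
Capacity = 8 × 1,048,576 = 8,388,608 bytes.
8,388,608 / effective rate ≈ 177.54 s → 177 seconds.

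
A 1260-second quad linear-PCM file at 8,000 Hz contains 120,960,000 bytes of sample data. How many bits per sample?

Bytes per sample = 120,960,000 / (8,000 × 1,260 × 4) = 120,960,000 / 40,320,000 = 3.
Bit depth = 3 × 8 = 24 bits.

24 bits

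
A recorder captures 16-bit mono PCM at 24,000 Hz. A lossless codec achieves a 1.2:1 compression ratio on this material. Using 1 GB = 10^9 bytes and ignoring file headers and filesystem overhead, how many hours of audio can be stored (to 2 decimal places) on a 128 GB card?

Uncompressed byte rate = 24,000 × 2 × 1 = 48,000 bytes/s.
After 1.2:1 compression, effective rate ≈ 40000 bytes/s.
Capacity = 128 × 1,000,000,000 = 128,000,000,000 bytes.
128,000,000,000 / effective rate ≈ 3200000 s → 888.89 hours.

888.89 hours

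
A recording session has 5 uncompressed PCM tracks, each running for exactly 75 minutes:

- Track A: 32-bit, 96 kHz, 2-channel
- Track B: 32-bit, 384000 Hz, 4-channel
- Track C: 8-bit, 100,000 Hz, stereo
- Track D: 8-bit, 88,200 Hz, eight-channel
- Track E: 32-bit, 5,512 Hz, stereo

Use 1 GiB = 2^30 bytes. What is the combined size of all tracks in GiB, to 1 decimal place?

32.9 GiB

exactly 75 minutes = 4,500 s.
Track A: 96,000 × 4,500 × 4 × 2 = 3,456,000,000 bytes.
Track B: 384,000 × 4,500 × 4 × 4 = 27,648,000,000 bytes.
Track C: 100,000 × 4,500 × 1 × 2 = 900,000,000 bytes.
Track D: 88,200 × 4,500 × 1 × 8 = 3,175,200,000 bytes.
Track E: 5,512 × 4,500 × 4 × 2 = 198,432,000 bytes.
Total = 35,377,632,000 bytes = 32.9 GiB.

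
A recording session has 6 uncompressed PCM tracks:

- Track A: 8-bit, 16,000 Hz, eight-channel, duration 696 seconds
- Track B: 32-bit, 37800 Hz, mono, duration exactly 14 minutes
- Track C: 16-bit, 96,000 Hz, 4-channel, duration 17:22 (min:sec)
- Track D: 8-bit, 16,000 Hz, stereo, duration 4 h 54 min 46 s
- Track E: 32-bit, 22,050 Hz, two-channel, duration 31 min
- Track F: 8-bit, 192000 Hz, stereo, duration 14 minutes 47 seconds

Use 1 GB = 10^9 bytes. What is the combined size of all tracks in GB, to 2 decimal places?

Track A: 16,000 × 696 × 1 × 8 = 89,088,000 bytes.
Track B: exactly 14 minutes = 840 s; 37,800 × 840 × 4 × 1 = 127,008,000 bytes.
Track C: 17:22 (min:sec) = 1,042 s; 96,000 × 1,042 × 2 × 4 = 800,256,000 bytes.
Track D: 4 h 54 min 46 s = 17,686 s; 16,000 × 17,686 × 1 × 2 = 565,952,000 bytes.
Track E: 31 min = 1,860 s; 22,050 × 1,860 × 4 × 2 = 328,104,000 bytes.
Track F: 14 minutes 47 seconds = 887 s; 192,000 × 887 × 1 × 2 = 340,608,000 bytes.
Total = 2,251,016,000 bytes = 2.25 GB.

2.25 GB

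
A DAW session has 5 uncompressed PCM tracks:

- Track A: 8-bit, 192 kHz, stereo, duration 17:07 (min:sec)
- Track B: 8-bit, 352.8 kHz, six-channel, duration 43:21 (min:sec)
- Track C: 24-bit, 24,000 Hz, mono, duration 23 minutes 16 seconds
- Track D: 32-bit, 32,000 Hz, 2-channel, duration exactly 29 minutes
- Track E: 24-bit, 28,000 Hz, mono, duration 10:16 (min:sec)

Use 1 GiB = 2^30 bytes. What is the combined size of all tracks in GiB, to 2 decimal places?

6.05 GiB

Track A: 17:07 (min:sec) = 1,027 s; 192,000 × 1,027 × 1 × 2 = 394,368,000 bytes.
Track B: 43:21 (min:sec) = 2,601 s; 352,800 × 2,601 × 1 × 6 = 5,505,796,800 bytes.
Track C: 23 minutes 16 seconds = 1,396 s; 24,000 × 1,396 × 3 × 1 = 100,512,000 bytes.
Track D: exactly 29 minutes = 1,740 s; 32,000 × 1,740 × 4 × 2 = 445,440,000 bytes.
Track E: 10:16 (min:sec) = 616 s; 28,000 × 616 × 3 × 1 = 51,744,000 bytes.
Total = 6,497,860,800 bytes = 6.05 GiB.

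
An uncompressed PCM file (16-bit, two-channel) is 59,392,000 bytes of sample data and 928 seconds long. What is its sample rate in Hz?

Bytes = sample_rate × seconds × bytes_per_sample × channels.
sample_rate = 59,392,000 / (928 × 2 × 2) = 59,392,000 / 3,712 = 16,000 Hz.

16,000 Hz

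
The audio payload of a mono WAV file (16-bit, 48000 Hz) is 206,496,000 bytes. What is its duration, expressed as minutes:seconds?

Byte rate = 48,000 × 2 × 1 = 96,000 bytes/s.
Duration = 206,496,000 / 96,000 = 2,151 s.
2,151 s = 35:51.

35:51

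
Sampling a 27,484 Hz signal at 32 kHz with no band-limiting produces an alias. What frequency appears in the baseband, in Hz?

4,516 Hz

Nyquist = 32,000/2 = 16,000 Hz; 27,484 Hz exceeds it.
Alias = |27,484 − 1×32,000| = |27,484 − 32,000| = 4,516 Hz.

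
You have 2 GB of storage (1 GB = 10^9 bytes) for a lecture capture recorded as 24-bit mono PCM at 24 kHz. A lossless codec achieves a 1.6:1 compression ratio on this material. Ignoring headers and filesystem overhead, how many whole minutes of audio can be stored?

740 minutes

Uncompressed byte rate = 24,000 × 3 × 1 = 72,000 bytes/s.
After 1.6:1 compression, effective rate ≈ 45000 bytes/s.
Capacity = 2 × 1,000,000,000 = 2,000,000,000 bytes.
2,000,000,000 / effective rate ≈ 44444.44 s → 740 minutes.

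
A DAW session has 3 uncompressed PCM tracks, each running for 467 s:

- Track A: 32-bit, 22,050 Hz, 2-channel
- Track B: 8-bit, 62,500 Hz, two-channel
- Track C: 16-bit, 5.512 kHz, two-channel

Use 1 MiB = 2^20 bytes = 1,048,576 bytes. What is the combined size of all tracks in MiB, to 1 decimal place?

144.1 MiB

Track A: 22,050 × 467 × 4 × 2 = 82,378,800 bytes.
Track B: 62,500 × 467 × 1 × 2 = 58,375,000 bytes.
Track C: 5,512 × 467 × 2 × 2 = 10,296,416 bytes.
Total = 151,050,216 bytes = 144.1 MiB.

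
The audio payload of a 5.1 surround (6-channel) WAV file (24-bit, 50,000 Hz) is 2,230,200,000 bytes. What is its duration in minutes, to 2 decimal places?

Byte rate = 50,000 × 3 × 6 = 900,000 bytes/s.
Duration = 2,230,200,000 / 900,000 = 2,478 s.
2,478 s / 60 = 41.30 minutes.

41.30 minutes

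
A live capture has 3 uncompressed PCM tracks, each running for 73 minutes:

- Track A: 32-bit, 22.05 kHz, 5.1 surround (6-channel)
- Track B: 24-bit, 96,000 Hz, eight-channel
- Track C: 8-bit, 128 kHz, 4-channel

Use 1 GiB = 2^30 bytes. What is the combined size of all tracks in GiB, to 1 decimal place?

73 minutes = 4,380 s.
Track A: 22,050 × 4,380 × 4 × 6 = 2,317,896,000 bytes.
Track B: 96,000 × 4,380 × 3 × 8 = 10,091,520,000 bytes.
Track C: 128,000 × 4,380 × 1 × 4 = 2,242,560,000 bytes.
Total = 14,651,976,000 bytes = 13.6 GiB.

13.6 GiB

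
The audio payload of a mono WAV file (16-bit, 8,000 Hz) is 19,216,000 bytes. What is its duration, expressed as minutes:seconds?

Byte rate = 8,000 × 2 × 1 = 16,000 bytes/s.
Duration = 19,216,000 / 16,000 = 1,201 s.
1,201 s = 20:01.

20:01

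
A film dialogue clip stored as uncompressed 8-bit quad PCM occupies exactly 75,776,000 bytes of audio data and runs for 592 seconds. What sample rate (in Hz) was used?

32,000 Hz

Bytes = sample_rate × seconds × bytes_per_sample × channels.
sample_rate = 75,776,000 / (592 × 1 × 4) = 75,776,000 / 2,368 = 32,000 Hz.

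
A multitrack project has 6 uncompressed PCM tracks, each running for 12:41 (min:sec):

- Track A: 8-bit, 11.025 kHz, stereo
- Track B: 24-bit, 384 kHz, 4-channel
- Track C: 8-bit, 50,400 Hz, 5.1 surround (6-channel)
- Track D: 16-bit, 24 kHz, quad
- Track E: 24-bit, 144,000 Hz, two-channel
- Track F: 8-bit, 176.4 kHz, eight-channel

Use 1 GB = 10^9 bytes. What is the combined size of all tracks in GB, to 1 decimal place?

12:41 (min:sec) = 761 s.
Track A: 11,025 × 761 × 1 × 2 = 16,780,050 bytes.
Track B: 384,000 × 761 × 3 × 4 = 3,506,688,000 bytes.
Track C: 50,400 × 761 × 1 × 6 = 230,126,400 bytes.
Track D: 24,000 × 761 × 2 × 4 = 146,112,000 bytes.
Track E: 144,000 × 761 × 3 × 2 = 657,504,000 bytes.
Track F: 176,400 × 761 × 1 × 8 = 1,073,923,200 bytes.
Total = 5,631,133,650 bytes = 5.6 GB.

5.6 GB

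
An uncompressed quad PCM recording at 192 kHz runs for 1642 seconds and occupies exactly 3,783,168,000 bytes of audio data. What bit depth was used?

Bytes per sample = 3,783,168,000 / (192,000 × 1,642 × 4) = 3,783,168,000 / 1,261,056,000 = 3.
Bit depth = 3 × 8 = 24 bits.

24 bits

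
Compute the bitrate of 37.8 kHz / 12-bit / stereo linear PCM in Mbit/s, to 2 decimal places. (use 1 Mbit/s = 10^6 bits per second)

Bit rate = 37,800 × 12 × 2 = 907,200 bits/s.
= 0.91 Mbit/s.

0.91 Mbit/s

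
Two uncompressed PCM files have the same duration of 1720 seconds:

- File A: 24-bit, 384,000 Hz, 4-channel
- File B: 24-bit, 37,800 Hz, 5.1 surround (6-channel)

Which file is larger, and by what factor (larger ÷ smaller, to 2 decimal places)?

File A, by a factor of 6.77

File A: 384,000 × 3 × 4 = 4,608,000 bytes/s.
File B: 37,800 × 3 × 6 = 680,400 bytes/s.
File A is larger; ratio = 7,925,760,000 / 1,170,288,000 = 6.77.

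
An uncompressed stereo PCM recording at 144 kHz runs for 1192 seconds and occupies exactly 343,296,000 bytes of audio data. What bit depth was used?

8 bits

Bytes per sample = 343,296,000 / (144,000 × 1,192 × 2) = 343,296,000 / 343,296,000 = 1.
Bit depth = 1 × 8 = 8 bits.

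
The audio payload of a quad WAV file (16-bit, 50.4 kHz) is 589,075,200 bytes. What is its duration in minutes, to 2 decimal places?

Byte rate = 50,400 × 2 × 4 = 403,200 bytes/s.
Duration = 589,075,200 / 403,200 = 1,461 s.
1,461 s / 60 = 24.35 minutes.

24.35 minutes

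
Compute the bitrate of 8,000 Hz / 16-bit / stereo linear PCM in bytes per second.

32,000 bytes/s

Bit rate = 8,000 × 16 × 2 = 256,000 bits/s.
256,000 / 8 = 32,000 bytes/s.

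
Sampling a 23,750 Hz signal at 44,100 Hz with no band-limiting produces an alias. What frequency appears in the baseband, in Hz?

Nyquist = 44,100/2 = 22,050 Hz; 23,750 Hz exceeds it.
Alias = |23,750 − 1×44,100| = |23,750 − 44,100| = 20,350 Hz.

20,350 Hz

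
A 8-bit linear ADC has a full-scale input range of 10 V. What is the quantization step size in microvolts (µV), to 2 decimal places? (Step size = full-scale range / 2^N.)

39062.50 µV

10 V / 2^8 = 10 / 256 V = 39062.50 µV.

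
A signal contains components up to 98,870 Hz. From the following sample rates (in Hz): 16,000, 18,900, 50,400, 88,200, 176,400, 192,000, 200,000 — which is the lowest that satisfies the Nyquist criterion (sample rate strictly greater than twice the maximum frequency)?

200,000 Hz

Need sample rate > 2 × 98,870 = 197,740 Hz.
Lowest listed rate above 197,740 Hz is 200,000 Hz.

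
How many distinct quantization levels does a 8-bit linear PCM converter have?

2^8 = 256.

256 levels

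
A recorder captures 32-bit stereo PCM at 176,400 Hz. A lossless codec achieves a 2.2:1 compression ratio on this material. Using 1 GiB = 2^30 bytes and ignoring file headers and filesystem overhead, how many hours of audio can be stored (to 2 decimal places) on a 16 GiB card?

7.44 hours

Uncompressed byte rate = 176,400 × 4 × 2 = 1,411,200 bytes/s.
After 2.2:1 compression, effective rate ≈ 641454.55 bytes/s.
Capacity = 16 × 1,073,741,824 = 17,179,869,184 bytes.
17,179,869,184 / effective rate ≈ 26782.68 s → 7.44 hours.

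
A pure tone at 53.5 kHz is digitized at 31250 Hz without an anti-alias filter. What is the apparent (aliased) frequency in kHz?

9 kHz

Nyquist = 31,250/2 = 15,625 Hz; 53,500 Hz exceeds it.
Alias = |53,500 − 2×31,250| = |53,500 − 62,500| = 9,000 Hz = 9 kHz.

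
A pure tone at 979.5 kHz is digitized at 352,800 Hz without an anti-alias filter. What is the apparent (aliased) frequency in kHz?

78.9 kHz

Nyquist = 352,800/2 = 176,400 Hz; 979,500 Hz exceeds it.
Alias = |979,500 − 3×352,800| = |979,500 − 1,058,400| = 78,900 Hz = 78.9 kHz.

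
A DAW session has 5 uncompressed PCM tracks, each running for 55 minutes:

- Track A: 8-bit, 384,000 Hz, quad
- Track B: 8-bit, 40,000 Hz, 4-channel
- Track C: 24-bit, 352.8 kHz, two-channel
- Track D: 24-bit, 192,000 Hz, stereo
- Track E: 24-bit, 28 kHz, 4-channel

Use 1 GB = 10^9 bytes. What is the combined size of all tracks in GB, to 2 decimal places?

55 minutes = 3,300 s.
Track A: 384,000 × 3,300 × 1 × 4 = 5,068,800,000 bytes.
Track B: 40,000 × 3,300 × 1 × 4 = 528,000,000 bytes.
Track C: 352,800 × 3,300 × 3 × 2 = 6,985,440,000 bytes.
Track D: 192,000 × 3,300 × 3 × 2 = 3,801,600,000 bytes.
Track E: 28,000 × 3,300 × 3 × 4 = 1,108,800,000 bytes.
Total = 17,492,640,000 bytes = 17.49 GB.

17.49 GB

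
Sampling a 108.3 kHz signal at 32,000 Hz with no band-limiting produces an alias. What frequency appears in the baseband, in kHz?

Nyquist = 32,000/2 = 16,000 Hz; 108,300 Hz exceeds it.
Alias = |108,300 − 3×32,000| = |108,300 − 96,000| = 12,300 Hz = 12.3 kHz.

12.3 kHz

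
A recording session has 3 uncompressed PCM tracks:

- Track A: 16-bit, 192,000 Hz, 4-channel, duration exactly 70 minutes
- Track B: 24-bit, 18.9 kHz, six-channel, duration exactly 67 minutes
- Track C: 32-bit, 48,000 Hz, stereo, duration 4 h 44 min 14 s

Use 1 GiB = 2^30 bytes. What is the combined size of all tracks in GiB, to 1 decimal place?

13.4 GiB

Track A: exactly 70 minutes = 4,200 s; 192,000 × 4,200 × 2 × 4 = 6,451,200,000 bytes.
Track B: exactly 67 minutes = 4,020 s; 18,900 × 4,020 × 3 × 6 = 1,367,604,000 bytes.
Track C: 4 h 44 min 14 s = 17,054 s; 48,000 × 17,054 × 4 × 2 = 6,548,736,000 bytes.
Total = 14,367,540,000 bytes = 13.4 GiB.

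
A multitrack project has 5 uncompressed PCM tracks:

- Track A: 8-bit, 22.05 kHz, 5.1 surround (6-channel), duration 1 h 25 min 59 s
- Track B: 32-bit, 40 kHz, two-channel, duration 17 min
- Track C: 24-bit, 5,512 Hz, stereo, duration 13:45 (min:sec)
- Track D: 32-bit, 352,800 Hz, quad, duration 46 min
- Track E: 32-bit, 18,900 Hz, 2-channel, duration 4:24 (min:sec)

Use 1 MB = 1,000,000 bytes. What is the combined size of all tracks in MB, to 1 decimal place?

Track A: 1 h 25 min 59 s = 5,159 s; 22,050 × 5,159 × 1 × 6 = 682,535,700 bytes.
Track B: 17 min = 1,020 s; 40,000 × 1,020 × 4 × 2 = 326,400,000 bytes.
Track C: 13:45 (min:sec) = 825 s; 5,512 × 825 × 3 × 2 = 27,284,400 bytes.
Track D: 46 min = 2,760 s; 352,800 × 2,760 × 4 × 4 = 15,579,648,000 bytes.
Track E: 4:24 (min:sec) = 264 s; 18,900 × 264 × 4 × 2 = 39,916,800 bytes.
Total = 16,655,784,900 bytes = 16655.8 MB.

16655.8 MB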